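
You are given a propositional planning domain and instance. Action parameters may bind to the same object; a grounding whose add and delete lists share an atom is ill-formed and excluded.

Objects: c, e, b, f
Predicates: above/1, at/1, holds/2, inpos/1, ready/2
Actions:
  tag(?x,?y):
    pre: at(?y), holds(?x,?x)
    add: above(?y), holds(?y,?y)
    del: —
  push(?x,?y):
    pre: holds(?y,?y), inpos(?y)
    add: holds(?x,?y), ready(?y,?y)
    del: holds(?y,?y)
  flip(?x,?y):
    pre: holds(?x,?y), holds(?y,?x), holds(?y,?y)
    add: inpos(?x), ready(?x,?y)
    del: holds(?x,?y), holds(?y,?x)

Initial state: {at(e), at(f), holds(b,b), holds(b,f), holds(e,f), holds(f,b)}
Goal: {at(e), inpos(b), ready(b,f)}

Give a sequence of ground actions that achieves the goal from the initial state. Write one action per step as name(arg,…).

tag(b,f); flip(b,f)

1. tag(b,f)  →  {above(f), at(e), at(f), holds(b,b), holds(b,f), holds(e,f), holds(f,b), holds(f,f)}
2. flip(b,f)  →  {above(f), at(e), at(f), holds(b,b), holds(e,f), holds(f,f), inpos(b), ready(b,f)}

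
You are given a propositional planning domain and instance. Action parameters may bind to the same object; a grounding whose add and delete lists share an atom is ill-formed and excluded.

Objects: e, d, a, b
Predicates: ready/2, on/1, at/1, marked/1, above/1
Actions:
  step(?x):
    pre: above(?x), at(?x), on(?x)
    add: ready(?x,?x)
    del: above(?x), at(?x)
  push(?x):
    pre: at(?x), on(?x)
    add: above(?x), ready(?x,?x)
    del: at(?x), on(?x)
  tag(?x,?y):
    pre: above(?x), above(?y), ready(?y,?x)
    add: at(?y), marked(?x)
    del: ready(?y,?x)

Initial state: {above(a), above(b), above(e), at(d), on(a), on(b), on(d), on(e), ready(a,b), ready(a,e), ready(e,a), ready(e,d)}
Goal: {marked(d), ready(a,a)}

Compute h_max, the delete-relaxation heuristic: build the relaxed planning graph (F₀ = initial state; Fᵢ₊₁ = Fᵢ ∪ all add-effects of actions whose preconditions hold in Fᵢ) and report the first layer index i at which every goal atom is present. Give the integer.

F0 = init (12 atoms)
F1 = F0 ∪ {above(d), at(a), at(e), marked(a), marked(b), marked(e), ready(d,d)}  (19 atoms)
F2 = F1 ∪ {marked(d), ready(a,a), ready(e,e)}  (22 atoms)
goal ⊆ F2  ⇒  h_max = 2

2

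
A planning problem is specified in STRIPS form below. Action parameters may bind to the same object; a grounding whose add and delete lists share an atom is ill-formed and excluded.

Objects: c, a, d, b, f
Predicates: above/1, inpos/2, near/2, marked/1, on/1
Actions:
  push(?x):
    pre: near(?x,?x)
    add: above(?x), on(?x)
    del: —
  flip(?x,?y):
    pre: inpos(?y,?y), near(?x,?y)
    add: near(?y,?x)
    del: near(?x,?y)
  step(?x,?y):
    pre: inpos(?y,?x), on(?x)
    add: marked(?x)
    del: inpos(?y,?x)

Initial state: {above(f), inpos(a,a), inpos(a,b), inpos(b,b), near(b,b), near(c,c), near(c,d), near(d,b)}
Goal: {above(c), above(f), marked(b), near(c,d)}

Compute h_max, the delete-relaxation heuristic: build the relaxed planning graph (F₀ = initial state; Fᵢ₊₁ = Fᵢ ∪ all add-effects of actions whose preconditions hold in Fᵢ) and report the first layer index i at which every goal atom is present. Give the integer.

2

F0 = init (8 atoms)
F1 = F0 ∪ {above(b), above(c), near(b,d), on(b), on(c)}  (13 atoms)
F2 = F1 ∪ {marked(b)}  (14 atoms)
goal ⊆ F2  ⇒  h_max = 2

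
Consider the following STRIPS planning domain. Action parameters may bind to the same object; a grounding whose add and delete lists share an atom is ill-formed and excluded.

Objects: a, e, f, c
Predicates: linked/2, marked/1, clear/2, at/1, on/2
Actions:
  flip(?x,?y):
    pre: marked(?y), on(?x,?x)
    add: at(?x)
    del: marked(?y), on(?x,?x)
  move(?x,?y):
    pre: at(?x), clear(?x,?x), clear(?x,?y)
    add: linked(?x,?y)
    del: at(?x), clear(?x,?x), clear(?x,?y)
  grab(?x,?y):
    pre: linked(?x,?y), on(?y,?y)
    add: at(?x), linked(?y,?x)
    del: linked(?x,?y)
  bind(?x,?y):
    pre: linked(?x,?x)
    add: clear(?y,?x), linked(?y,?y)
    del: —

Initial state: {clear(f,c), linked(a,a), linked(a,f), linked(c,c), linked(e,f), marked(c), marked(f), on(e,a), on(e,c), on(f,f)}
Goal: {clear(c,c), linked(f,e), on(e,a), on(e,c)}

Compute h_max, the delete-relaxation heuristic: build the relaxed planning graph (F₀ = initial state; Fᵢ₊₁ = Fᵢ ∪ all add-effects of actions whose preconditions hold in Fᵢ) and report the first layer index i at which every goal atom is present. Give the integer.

1

F0 = init (10 atoms)
F1 = F0 ∪ {at(a), at(e), at(f), clear(a,a), clear(a,c), clear(c,a), clear(c,c), clear(e,a), clear(e,c), clear(f,a), linked(e,e), linked(f,a), linked(f,e), linked(f,f)}  (24 atoms)
goal ⊆ F1  ⇒  h_max = 1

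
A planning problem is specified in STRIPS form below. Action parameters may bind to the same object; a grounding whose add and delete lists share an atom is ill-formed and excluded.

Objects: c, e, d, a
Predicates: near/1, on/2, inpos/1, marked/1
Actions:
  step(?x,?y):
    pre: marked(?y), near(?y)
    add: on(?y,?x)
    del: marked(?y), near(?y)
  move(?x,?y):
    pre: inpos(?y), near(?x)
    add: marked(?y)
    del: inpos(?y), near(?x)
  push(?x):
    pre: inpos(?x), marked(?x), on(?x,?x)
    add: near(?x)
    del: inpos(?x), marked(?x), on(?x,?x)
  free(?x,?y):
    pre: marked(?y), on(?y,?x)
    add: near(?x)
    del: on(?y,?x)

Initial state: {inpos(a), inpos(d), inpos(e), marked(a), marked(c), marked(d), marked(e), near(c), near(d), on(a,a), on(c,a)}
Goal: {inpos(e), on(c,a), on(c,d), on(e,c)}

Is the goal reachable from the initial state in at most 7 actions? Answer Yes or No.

Yes

1. step(e,d)  →  {inpos(a), inpos(d), inpos(e), marked(a), marked(c), marked(e), near(c), on(a,a), on(c,a), on(d,e)}
2. step(d,c)  →  {inpos(a), inpos(d), inpos(e), marked(a), marked(e), on(a,a), on(c,a), on(c,d), on(d,e)}
3. push(a)  →  {inpos(d), inpos(e), marked(e), near(a), on(c,a), on(c,d), on(d,e)}
4. move(a,d)  →  {inpos(e), marked(d), marked(e), on(c,a), on(c,d), on(d,e)}
5. free(e,d)  →  {inpos(e), marked(d), marked(e), near(e), on(c,a), on(c,d)}
6. step(c,e)  →  {inpos(e), marked(d), on(c,a), on(c,d), on(e,c)}
optimal plan length = 6; 6 ≤ 7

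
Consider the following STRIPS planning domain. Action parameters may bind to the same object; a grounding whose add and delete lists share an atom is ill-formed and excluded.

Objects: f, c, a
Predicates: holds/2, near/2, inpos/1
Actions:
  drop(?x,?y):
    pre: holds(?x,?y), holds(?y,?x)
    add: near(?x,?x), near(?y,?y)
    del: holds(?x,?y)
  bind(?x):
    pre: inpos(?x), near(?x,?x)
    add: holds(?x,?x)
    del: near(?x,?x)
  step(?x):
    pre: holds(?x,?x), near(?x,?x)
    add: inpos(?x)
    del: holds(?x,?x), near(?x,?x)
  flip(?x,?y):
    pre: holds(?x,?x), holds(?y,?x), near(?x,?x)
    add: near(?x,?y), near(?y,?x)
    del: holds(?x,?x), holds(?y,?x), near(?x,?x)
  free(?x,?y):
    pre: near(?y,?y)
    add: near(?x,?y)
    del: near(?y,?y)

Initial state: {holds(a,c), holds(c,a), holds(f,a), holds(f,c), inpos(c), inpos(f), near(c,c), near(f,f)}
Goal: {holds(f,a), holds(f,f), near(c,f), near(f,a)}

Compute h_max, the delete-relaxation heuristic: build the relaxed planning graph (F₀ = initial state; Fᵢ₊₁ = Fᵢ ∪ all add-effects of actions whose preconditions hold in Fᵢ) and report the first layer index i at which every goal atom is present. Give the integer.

F0 = init (8 atoms)
F1 = F0 ∪ {holds(c,c), holds(f,f), near(a,a), near(a,c), near(a,f), near(c,f), near(f,c)}  (15 atoms)
F2 = F1 ∪ {near(c,a), near(f,a)}  (17 atoms)
goal ⊆ F2  ⇒  h_max = 2

2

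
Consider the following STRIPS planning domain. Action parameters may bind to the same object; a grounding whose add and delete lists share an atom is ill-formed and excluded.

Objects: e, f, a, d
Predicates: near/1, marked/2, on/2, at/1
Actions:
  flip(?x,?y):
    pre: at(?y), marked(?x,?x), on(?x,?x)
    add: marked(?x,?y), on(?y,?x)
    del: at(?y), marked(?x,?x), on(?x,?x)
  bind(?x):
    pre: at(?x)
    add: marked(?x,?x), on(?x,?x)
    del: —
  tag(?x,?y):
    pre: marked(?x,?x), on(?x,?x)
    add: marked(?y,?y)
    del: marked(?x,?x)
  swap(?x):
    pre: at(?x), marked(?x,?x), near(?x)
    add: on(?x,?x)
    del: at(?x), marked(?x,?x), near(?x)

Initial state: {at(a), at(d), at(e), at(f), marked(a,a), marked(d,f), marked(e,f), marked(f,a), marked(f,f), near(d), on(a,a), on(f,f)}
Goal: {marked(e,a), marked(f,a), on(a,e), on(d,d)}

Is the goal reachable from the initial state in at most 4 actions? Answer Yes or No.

1. bind(e)  →  {at(a), at(d), at(e), at(f), marked(a,a), marked(d,f), marked(e,e), marked(e,f), marked(f,a), marked(f,f), near(d), on(a,a), on(e,e), on(f,f)}
2. flip(e,a)  →  {at(d), at(e), at(f), marked(a,a), marked(d,f), marked(e,a), marked(e,f), marked(f,a), marked(f,f), near(d), on(a,a), on(a,e), on(f,f)}
3. bind(d)  →  {at(d), at(e), at(f), marked(a,a), marked(d,d), marked(d,f), marked(e,a), marked(e,f), marked(f,a), marked(f,f), near(d), on(a,a), on(a,e), on(d,d), on(f,f)}
optimal plan length = 3; 3 ≤ 4

Yes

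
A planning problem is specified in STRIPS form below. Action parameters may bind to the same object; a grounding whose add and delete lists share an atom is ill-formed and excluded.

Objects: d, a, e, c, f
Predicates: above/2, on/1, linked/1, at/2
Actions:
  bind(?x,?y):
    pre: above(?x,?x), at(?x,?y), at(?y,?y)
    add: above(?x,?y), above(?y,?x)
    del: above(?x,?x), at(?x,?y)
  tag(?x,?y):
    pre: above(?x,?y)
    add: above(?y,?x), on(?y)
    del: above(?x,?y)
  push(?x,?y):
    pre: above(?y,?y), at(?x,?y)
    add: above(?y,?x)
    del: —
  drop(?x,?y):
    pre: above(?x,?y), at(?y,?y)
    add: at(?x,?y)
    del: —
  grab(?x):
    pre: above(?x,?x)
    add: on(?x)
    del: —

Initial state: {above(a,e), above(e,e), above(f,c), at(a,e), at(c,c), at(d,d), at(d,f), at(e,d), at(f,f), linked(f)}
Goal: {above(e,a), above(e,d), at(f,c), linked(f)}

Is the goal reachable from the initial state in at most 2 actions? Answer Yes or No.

1. bind(e,d)  →  {above(a,e), above(d,e), above(e,d), above(f,c), at(a,e), at(c,c), at(d,d), at(d,f), at(f,f), linked(f)}
2. tag(a,e)  →  {above(d,e), above(e,a), above(e,d), above(f,c), at(a,e), at(c,c), at(d,d), at(d,f), at(f,f), linked(f), on(e)}
3. drop(f,c)  →  {above(d,e), above(e,a), above(e,d), above(f,c), at(a,e), at(c,c), at(d,d), at(d,f), at(f,c), at(f,f), linked(f), on(e)}
optimal plan length = 3; 3 > 2

No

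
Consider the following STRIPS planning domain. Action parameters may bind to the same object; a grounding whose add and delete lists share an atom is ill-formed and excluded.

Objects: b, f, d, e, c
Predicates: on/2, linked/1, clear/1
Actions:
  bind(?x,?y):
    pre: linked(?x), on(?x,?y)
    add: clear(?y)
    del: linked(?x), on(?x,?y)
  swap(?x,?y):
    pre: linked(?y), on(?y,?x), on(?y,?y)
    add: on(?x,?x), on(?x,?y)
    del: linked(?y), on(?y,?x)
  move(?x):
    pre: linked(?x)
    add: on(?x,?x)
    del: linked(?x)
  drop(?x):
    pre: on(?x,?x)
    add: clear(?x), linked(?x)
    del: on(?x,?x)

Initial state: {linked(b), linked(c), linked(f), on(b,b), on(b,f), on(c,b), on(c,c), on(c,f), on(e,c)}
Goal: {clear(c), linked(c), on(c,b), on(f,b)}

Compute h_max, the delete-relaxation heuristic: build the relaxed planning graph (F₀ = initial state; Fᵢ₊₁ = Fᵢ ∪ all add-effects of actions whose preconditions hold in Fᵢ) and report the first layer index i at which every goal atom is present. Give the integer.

F0 = init (9 atoms)
F1 = F0 ∪ {clear(b), clear(c), clear(f), on(b,c), on(f,b), on(f,c), on(f,f)}  (16 atoms)
goal ⊆ F1  ⇒  h_max = 1

1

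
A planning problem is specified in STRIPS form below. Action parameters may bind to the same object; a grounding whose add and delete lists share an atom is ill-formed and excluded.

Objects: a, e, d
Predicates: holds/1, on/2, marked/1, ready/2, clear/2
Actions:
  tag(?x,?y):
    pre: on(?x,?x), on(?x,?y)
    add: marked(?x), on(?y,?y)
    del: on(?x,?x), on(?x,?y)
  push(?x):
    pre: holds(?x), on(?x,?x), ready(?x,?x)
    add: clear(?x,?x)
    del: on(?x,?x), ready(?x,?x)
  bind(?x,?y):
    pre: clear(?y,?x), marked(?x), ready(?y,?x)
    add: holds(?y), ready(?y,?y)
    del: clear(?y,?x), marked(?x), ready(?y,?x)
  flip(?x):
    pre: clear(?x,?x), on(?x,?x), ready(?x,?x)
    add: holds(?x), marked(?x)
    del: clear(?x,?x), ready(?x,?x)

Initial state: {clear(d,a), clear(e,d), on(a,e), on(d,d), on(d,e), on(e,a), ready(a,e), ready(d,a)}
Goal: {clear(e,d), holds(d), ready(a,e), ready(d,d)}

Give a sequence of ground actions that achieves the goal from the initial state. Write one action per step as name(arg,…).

1. tag(d,e)  →  {clear(d,a), clear(e,d), marked(d), on(a,e), on(e,a), on(e,e), ready(a,e), ready(d,a)}
2. tag(e,a)  →  {clear(d,a), clear(e,d), marked(d), marked(e), on(a,a), on(a,e), ready(a,e), ready(d,a)}
3. tag(a,e)  →  {clear(d,a), clear(e,d), marked(a), marked(d), marked(e), on(e,e), ready(a,e), ready(d,a)}
4. bind(a,d)  →  {clear(e,d), holds(d), marked(d), marked(e), on(e,e), ready(a,e), ready(d,d)}

tag(d,e); tag(e,a); tag(a,e); bind(a,d)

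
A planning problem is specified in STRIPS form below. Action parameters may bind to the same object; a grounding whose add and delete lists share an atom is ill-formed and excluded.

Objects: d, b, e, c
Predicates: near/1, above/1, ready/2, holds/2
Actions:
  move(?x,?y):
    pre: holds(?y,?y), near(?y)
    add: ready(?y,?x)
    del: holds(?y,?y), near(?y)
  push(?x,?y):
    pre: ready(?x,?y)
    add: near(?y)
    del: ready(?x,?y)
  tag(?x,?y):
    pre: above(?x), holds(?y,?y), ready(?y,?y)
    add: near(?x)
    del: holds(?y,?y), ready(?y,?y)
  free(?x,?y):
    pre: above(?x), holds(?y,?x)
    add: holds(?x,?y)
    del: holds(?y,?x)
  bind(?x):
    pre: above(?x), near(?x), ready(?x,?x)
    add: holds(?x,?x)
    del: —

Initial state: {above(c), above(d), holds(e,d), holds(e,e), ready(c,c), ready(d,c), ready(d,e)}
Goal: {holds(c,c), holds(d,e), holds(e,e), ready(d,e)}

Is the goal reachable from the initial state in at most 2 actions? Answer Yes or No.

No

1. push(d,c)  →  {above(c), above(d), holds(e,d), holds(e,e), near(c), ready(c,c), ready(d,e)}
2. free(d,e)  →  {above(c), above(d), holds(d,e), holds(e,e), near(c), ready(c,c), ready(d,e)}
3. bind(c)  →  {above(c), above(d), holds(c,c), holds(d,e), holds(e,e), near(c), ready(c,c), ready(d,e)}
optimal plan length = 3; 3 > 2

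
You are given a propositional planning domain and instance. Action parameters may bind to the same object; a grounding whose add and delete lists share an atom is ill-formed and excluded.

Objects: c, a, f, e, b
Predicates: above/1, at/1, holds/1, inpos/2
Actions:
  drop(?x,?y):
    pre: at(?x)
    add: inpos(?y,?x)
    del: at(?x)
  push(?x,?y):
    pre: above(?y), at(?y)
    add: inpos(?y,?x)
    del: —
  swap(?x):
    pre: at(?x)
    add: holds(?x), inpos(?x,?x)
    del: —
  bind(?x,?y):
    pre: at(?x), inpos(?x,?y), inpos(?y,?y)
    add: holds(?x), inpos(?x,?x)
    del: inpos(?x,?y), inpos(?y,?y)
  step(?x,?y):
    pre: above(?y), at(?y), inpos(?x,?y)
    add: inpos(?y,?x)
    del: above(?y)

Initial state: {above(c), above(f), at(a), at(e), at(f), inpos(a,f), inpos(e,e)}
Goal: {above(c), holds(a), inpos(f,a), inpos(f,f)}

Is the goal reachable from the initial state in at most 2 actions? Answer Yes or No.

1. drop(f,f)  →  {above(c), above(f), at(a), at(e), inpos(a,f), inpos(e,e), inpos(f,f)}
2. swap(a)  →  {above(c), above(f), at(a), at(e), holds(a), inpos(a,a), inpos(a,f), inpos(e,e), inpos(f,f)}
3. drop(a,f)  →  {above(c), above(f), at(e), holds(a), inpos(a,a), inpos(a,f), inpos(e,e), inpos(f,a), inpos(f,f)}
optimal plan length = 3; 3 > 2

No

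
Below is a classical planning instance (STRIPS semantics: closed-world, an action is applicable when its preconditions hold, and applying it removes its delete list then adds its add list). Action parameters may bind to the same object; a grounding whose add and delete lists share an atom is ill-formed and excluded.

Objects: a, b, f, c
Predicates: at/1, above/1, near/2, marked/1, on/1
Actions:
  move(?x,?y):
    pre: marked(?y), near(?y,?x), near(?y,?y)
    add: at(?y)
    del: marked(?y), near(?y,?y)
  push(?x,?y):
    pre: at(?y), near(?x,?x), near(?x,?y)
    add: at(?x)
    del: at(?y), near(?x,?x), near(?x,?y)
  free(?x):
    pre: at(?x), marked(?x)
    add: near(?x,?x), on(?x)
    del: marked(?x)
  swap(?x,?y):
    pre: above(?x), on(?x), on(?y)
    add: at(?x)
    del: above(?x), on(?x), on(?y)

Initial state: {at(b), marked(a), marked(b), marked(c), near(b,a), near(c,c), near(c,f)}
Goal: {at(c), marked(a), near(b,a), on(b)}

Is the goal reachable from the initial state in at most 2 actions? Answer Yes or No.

Yes

1. move(f,c)  →  {at(b), at(c), marked(a), marked(b), near(b,a), near(c,f)}
2. free(b)  →  {at(b), at(c), marked(a), near(b,a), near(b,b), near(c,f), on(b)}
optimal plan length = 2; 2 ≤ 2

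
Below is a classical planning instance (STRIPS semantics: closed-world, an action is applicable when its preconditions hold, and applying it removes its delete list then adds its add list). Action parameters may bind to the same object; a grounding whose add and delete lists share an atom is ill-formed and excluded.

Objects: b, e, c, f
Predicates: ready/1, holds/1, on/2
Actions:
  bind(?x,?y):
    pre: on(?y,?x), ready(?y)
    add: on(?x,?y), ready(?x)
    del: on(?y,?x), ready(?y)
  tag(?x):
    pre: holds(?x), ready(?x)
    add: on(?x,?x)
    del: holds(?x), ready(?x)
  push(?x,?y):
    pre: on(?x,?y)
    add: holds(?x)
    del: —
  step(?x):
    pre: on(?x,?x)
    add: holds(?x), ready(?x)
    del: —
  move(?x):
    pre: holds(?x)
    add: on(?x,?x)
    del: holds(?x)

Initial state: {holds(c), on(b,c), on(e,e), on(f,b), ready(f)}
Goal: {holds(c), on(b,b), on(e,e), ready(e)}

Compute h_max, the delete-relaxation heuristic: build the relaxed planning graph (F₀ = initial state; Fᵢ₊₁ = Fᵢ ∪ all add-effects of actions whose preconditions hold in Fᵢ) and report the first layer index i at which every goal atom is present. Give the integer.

F0 = init (5 atoms)
F1 = F0 ∪ {holds(b), holds(e), holds(f), on(b,f), on(c,c), ready(b), ready(e)}  (12 atoms)
F2 = F1 ∪ {on(b,b), on(c,b), on(f,f), ready(c)}  (16 atoms)
goal ⊆ F2  ⇒  h_max = 2

2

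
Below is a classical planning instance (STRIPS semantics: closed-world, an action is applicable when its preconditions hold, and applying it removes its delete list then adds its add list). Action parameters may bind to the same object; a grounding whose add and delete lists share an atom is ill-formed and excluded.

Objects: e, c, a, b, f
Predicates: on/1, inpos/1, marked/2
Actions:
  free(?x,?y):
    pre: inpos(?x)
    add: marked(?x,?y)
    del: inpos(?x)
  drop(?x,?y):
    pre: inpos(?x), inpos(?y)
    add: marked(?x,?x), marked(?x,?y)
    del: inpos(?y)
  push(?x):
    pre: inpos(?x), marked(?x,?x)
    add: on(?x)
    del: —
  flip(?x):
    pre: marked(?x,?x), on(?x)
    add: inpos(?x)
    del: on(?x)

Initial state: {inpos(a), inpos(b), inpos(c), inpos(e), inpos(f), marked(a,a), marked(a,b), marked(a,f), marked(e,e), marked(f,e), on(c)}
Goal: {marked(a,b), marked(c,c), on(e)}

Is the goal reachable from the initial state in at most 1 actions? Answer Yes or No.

No

1. free(c,c)  →  {inpos(a), inpos(b), inpos(e), inpos(f), marked(a,a), marked(a,b), marked(a,f), marked(c,c), marked(e,e), marked(f,e), on(c)}
2. push(e)  →  {inpos(a), inpos(b), inpos(e), inpos(f), marked(a,a), marked(a,b), marked(a,f), marked(c,c), marked(e,e), marked(f,e), on(c), on(e)}
optimal plan length = 2; 2 > 1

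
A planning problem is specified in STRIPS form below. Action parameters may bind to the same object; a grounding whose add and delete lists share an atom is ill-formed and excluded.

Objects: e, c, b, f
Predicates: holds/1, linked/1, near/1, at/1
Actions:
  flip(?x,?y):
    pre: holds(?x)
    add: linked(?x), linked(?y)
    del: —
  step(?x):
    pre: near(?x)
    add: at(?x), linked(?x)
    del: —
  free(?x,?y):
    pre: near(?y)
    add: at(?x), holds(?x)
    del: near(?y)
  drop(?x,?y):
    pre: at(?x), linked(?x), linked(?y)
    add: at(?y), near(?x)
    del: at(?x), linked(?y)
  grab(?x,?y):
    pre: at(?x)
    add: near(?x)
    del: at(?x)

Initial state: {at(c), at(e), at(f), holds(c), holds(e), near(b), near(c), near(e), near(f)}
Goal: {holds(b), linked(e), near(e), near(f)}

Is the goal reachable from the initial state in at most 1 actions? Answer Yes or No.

No

1. flip(e,e)  →  {at(c), at(e), at(f), holds(c), holds(e), linked(e), near(b), near(c), near(e), near(f)}
2. free(b,c)  →  {at(b), at(c), at(e), at(f), holds(b), holds(c), holds(e), linked(e), near(b), near(e), near(f)}
optimal plan length = 2; 2 > 1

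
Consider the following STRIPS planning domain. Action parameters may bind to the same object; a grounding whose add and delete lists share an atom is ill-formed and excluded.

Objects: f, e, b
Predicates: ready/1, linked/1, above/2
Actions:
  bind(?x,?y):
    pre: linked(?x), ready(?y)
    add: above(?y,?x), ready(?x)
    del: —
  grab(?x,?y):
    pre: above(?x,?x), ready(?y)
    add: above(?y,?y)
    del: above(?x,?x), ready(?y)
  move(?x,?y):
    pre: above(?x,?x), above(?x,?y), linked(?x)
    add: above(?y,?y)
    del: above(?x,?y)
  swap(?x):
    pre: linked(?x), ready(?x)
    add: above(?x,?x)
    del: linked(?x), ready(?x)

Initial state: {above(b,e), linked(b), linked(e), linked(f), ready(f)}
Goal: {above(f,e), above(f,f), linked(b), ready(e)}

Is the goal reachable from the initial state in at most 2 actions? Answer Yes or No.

1. bind(f,f)  →  {above(b,e), above(f,f), linked(b), linked(e), linked(f), ready(f)}
2. bind(e,f)  →  {above(b,e), above(f,e), above(f,f), linked(b), linked(e), linked(f), ready(e), ready(f)}
optimal plan length = 2; 2 ≤ 2

Yes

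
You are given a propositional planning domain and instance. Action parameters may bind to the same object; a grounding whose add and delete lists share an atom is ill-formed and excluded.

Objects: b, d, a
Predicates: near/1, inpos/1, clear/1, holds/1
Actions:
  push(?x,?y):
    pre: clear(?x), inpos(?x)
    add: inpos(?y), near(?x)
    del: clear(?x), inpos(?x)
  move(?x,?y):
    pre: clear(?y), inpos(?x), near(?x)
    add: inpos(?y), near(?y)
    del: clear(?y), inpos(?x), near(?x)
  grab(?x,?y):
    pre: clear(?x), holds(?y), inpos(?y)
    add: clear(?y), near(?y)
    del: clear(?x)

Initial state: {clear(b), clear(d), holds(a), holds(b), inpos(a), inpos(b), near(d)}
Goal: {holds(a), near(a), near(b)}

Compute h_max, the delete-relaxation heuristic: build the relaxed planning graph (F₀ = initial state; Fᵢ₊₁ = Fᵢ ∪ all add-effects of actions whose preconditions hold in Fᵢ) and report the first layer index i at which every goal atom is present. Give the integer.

1

F0 = init (7 atoms)
F1 = F0 ∪ {clear(a), inpos(d), near(a), near(b)}  (11 atoms)
goal ⊆ F1  ⇒  h_max = 1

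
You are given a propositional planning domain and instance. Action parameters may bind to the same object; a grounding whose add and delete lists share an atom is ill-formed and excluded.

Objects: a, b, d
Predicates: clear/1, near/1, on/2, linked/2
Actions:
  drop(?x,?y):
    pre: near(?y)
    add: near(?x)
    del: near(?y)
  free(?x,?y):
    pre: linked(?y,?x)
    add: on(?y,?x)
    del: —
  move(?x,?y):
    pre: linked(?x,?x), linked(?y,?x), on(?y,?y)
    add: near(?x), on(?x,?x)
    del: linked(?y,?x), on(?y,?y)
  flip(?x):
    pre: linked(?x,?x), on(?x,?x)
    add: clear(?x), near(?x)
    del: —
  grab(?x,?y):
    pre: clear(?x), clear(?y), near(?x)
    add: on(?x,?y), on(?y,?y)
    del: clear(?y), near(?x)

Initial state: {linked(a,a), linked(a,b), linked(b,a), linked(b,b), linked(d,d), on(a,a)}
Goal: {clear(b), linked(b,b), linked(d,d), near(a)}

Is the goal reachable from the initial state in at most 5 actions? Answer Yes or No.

Yes

1. free(b,b)  →  {linked(a,a), linked(a,b), linked(b,a), linked(b,b), linked(d,d), on(a,a), on(b,b)}
2. flip(a)  →  {clear(a), linked(a,a), linked(a,b), linked(b,a), linked(b,b), linked(d,d), near(a), on(a,a), on(b,b)}
3. flip(b)  →  {clear(a), clear(b), linked(a,a), linked(a,b), linked(b,a), linked(b,b), linked(d,d), near(a), near(b), on(a,a), on(b,b)}
optimal plan length = 3; 3 ≤ 5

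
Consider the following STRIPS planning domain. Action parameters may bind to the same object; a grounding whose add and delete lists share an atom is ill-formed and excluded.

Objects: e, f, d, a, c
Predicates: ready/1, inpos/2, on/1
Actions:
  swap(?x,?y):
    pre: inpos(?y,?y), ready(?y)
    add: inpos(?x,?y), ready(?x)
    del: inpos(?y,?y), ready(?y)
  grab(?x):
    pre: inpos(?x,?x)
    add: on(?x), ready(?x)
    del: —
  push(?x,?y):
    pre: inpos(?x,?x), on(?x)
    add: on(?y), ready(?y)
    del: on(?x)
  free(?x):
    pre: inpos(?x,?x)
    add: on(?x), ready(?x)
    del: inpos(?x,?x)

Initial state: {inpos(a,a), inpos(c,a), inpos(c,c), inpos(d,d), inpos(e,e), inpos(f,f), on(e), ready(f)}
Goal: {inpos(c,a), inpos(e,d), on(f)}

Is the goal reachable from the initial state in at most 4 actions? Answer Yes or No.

1. swap(d,f)  →  {inpos(a,a), inpos(c,a), inpos(c,c), inpos(d,d), inpos(d,f), inpos(e,e), on(e), ready(d)}
2. swap(e,d)  →  {inpos(a,a), inpos(c,a), inpos(c,c), inpos(d,f), inpos(e,d), inpos(e,e), on(e), ready(e)}
3. push(e,f)  →  {inpos(a,a), inpos(c,a), inpos(c,c), inpos(d,f), inpos(e,d), inpos(e,e), on(f), ready(e), ready(f)}
optimal plan length = 3; 3 ≤ 4

Yes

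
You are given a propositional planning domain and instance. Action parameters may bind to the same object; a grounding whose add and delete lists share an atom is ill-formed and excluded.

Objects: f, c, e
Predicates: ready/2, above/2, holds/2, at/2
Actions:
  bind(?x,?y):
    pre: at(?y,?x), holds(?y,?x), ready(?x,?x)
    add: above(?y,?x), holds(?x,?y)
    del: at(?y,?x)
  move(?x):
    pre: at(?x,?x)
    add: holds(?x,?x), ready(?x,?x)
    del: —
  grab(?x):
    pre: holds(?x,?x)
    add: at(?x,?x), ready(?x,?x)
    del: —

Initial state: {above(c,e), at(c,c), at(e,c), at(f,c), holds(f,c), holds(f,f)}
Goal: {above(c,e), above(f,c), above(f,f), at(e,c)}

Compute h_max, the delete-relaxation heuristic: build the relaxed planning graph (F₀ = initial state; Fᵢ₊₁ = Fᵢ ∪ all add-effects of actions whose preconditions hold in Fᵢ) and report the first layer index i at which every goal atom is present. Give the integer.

F0 = init (6 atoms)
F1 = F0 ∪ {at(f,f), holds(c,c), ready(c,c), ready(f,f)}  (10 atoms)
F2 = F1 ∪ {above(c,c), above(f,c), above(f,f), holds(c,f)}  (14 atoms)
goal ⊆ F2  ⇒  h_max = 2

2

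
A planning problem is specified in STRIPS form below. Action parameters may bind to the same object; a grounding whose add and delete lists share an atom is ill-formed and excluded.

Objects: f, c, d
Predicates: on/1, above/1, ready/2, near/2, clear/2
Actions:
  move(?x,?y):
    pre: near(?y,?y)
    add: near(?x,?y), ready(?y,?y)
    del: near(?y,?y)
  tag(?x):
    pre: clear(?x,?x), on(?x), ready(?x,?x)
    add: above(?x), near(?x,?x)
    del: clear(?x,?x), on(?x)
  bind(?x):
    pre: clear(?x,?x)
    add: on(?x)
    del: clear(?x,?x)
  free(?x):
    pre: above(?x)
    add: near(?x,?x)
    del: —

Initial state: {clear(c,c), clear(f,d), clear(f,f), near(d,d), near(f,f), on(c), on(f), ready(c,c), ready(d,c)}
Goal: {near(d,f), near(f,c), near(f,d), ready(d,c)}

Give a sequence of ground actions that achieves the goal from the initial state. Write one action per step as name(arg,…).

1. move(f,d)  →  {clear(c,c), clear(f,d), clear(f,f), near(f,d), near(f,f), on(c), on(f), ready(c,c), ready(d,c), ready(d,d)}
2. move(d,f)  →  {clear(c,c), clear(f,d), clear(f,f), near(d,f), near(f,d), on(c), on(f), ready(c,c), ready(d,c), ready(d,d), ready(f,f)}
3. tag(c)  →  {above(c), clear(f,d), clear(f,f), near(c,c), near(d,f), near(f,d), on(f), ready(c,c), ready(d,c), ready(d,d), ready(f,f)}
4. move(f,c)  →  {above(c), clear(f,d), clear(f,f), near(d,f), near(f,c), near(f,d), on(f), ready(c,c), ready(d,c), ready(d,d), ready(f,f)}

move(f,d); move(d,f); tag(c); move(f,c)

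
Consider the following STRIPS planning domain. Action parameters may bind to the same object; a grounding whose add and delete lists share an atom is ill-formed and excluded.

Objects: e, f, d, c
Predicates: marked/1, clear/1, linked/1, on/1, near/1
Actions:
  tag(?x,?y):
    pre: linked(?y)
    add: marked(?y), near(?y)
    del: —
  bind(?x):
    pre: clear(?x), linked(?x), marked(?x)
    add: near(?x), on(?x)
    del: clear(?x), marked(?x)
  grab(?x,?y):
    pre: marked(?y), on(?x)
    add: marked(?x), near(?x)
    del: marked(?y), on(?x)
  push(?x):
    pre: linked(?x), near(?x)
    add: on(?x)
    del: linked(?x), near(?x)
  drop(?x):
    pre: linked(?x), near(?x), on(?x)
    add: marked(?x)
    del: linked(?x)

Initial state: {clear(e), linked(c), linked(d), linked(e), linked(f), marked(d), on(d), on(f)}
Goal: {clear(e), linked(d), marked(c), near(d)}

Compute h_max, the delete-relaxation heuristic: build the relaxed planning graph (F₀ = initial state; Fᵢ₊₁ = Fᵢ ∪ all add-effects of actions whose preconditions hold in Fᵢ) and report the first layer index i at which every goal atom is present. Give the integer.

F0 = init (8 atoms)
F1 = F0 ∪ {marked(c), marked(e), marked(f), near(c), near(d), near(e), near(f)}  (15 atoms)
goal ⊆ F1  ⇒  h_max = 1

1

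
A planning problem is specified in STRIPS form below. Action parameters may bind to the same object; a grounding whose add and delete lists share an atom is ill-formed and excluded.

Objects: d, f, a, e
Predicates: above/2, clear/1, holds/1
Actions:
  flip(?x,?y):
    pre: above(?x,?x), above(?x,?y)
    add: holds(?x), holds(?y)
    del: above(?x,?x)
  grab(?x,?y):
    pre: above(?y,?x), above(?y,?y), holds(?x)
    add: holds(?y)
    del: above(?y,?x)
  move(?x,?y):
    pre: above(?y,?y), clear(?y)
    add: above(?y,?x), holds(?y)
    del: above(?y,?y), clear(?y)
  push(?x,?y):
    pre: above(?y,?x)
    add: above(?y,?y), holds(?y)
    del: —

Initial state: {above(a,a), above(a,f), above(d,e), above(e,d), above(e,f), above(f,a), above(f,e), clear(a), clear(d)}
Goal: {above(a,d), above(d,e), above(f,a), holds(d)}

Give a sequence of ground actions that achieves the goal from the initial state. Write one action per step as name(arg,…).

1. move(d,a)  →  {above(a,d), above(a,f), above(d,e), above(e,d), above(e,f), above(f,a), above(f,e), clear(d), holds(a)}
2. push(e,d)  →  {above(a,d), above(a,f), above(d,d), above(d,e), above(e,d), above(e,f), above(f,a), above(f,e), clear(d), holds(a), holds(d)}

move(d,a); push(e,d)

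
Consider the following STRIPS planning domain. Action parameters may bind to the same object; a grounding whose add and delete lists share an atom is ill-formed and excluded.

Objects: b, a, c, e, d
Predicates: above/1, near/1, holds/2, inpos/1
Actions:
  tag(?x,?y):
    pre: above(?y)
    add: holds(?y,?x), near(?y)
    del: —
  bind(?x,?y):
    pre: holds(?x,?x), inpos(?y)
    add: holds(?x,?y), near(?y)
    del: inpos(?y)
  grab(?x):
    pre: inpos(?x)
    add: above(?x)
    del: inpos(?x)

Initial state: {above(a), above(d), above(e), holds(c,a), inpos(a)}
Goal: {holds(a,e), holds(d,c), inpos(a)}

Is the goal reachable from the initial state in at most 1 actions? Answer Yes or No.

1. tag(c,d)  →  {above(a), above(d), above(e), holds(c,a), holds(d,c), inpos(a), near(d)}
2. tag(e,a)  →  {above(a), above(d), above(e), holds(a,e), holds(c,a), holds(d,c), inpos(a), near(a), near(d)}
optimal plan length = 2; 2 > 1

No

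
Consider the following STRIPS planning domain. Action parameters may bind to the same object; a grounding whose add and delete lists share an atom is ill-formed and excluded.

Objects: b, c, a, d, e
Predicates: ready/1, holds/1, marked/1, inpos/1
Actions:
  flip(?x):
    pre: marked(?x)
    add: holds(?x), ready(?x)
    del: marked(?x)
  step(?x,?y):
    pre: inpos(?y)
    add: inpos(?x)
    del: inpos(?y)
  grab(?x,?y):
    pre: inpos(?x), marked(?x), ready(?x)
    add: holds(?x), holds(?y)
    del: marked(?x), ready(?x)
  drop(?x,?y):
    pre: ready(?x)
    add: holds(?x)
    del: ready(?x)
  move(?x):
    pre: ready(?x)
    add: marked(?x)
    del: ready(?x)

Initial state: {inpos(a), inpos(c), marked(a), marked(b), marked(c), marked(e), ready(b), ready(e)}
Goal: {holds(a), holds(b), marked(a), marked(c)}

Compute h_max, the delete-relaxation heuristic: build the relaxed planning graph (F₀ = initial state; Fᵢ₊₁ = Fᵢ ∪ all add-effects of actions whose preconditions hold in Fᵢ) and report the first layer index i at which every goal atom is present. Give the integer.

F0 = init (8 atoms)
F1 = F0 ∪ {holds(a), holds(b), holds(c), holds(e), inpos(b), inpos(d), inpos(e), ready(a), ready(c)}  (17 atoms)
goal ⊆ F1  ⇒  h_max = 1

1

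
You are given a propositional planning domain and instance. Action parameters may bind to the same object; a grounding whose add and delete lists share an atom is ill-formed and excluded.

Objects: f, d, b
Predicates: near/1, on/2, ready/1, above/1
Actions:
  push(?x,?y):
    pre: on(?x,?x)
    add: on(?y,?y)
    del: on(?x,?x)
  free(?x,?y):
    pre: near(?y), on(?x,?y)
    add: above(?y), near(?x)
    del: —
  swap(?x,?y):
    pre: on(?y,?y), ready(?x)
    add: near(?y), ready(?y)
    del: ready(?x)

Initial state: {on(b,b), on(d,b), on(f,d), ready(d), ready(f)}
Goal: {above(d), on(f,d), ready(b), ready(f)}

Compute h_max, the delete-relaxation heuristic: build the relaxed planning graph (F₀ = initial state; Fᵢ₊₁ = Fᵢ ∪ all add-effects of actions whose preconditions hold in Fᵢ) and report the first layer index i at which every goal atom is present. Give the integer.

3

F0 = init (5 atoms)
F1 = F0 ∪ {near(b), on(d,d), on(f,f), ready(b)}  (9 atoms)
F2 = F1 ∪ {above(b), near(d), near(f)}  (12 atoms)
F3 = F2 ∪ {above(d), above(f)}  (14 atoms)
goal ⊆ F3  ⇒  h_max = 3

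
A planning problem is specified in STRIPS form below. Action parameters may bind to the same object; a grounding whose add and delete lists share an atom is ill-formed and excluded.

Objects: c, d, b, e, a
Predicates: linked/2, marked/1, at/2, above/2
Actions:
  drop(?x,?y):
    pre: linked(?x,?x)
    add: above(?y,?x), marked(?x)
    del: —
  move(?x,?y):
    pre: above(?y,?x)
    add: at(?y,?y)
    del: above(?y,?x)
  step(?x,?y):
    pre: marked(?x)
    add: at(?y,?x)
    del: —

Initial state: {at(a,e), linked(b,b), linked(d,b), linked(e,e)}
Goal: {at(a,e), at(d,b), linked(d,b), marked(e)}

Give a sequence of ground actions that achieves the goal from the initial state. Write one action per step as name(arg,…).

1. drop(b,c)  →  {above(c,b), at(a,e), linked(b,b), linked(d,b), linked(e,e), marked(b)}
2. drop(e,c)  →  {above(c,b), above(c,e), at(a,e), linked(b,b), linked(d,b), linked(e,e), marked(b), marked(e)}
3. step(b,d)  →  {above(c,b), above(c,e), at(a,e), at(d,b), linked(b,b), linked(d,b), linked(e,e), marked(b), marked(e)}

drop(b,c); drop(e,c); step(b,d)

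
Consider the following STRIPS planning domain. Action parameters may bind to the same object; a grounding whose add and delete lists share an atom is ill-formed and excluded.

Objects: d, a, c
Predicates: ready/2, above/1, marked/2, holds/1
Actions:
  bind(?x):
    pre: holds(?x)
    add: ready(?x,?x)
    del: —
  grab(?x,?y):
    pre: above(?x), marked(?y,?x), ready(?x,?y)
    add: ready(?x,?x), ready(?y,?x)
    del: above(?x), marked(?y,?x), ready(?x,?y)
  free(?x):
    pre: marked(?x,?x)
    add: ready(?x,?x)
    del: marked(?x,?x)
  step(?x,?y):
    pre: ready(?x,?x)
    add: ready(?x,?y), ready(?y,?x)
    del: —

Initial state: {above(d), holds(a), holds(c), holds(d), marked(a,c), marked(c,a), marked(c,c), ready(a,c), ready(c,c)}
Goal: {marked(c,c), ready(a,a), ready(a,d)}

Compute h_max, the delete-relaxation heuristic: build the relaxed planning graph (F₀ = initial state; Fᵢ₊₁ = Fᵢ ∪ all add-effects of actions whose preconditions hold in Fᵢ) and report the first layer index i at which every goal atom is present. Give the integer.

2

F0 = init (9 atoms)
F1 = F0 ∪ {ready(a,a), ready(c,a), ready(c,d), ready(d,c), ready(d,d)}  (14 atoms)
F2 = F1 ∪ {ready(a,d), ready(d,a)}  (16 atoms)
goal ⊆ F2  ⇒  h_max = 2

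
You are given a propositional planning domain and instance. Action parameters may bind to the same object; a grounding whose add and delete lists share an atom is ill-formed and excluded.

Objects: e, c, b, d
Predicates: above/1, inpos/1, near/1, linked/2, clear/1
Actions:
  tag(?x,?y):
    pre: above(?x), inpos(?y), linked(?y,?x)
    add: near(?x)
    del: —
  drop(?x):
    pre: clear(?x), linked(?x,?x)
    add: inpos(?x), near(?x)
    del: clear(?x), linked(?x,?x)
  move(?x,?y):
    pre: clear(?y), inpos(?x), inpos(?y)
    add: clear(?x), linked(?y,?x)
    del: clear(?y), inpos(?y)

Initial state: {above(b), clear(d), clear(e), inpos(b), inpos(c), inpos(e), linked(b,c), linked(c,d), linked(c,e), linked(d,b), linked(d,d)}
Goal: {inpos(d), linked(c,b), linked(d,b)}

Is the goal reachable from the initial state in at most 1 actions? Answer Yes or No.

1. drop(d)  →  {above(b), clear(e), inpos(b), inpos(c), inpos(d), inpos(e), linked(b,c), linked(c,d), linked(c,e), linked(d,b), near(d)}
2. move(c,e)  →  {above(b), clear(c), inpos(b), inpos(c), inpos(d), linked(b,c), linked(c,d), linked(c,e), linked(d,b), linked(e,c), near(d)}
3. move(b,c)  →  {above(b), clear(b), inpos(b), inpos(d), linked(b,c), linked(c,b), linked(c,d), linked(c,e), linked(d,b), linked(e,c), near(d)}
optimal plan length = 3; 3 > 1

No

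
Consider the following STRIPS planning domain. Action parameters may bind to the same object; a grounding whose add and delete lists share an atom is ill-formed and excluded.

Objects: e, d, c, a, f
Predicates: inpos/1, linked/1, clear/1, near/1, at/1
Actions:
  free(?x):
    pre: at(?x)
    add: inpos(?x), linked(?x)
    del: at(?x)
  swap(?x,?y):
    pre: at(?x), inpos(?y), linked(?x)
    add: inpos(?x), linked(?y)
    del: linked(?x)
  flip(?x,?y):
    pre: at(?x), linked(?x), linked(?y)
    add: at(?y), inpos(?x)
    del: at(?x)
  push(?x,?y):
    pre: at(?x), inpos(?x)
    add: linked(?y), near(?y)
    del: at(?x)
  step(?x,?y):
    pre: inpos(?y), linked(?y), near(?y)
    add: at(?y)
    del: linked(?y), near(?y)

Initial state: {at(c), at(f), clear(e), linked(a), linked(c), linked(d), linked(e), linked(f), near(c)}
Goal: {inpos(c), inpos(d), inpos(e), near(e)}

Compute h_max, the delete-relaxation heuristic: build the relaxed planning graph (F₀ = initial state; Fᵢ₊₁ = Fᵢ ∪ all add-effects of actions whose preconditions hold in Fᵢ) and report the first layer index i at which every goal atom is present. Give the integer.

F0 = init (9 atoms)
F1 = F0 ∪ {at(a), at(d), at(e), inpos(c), inpos(f)}  (14 atoms)
F2 = F1 ∪ {inpos(a), inpos(d), inpos(e), near(a), near(d), near(e), near(f)}  (21 atoms)
goal ⊆ F2  ⇒  h_max = 2

2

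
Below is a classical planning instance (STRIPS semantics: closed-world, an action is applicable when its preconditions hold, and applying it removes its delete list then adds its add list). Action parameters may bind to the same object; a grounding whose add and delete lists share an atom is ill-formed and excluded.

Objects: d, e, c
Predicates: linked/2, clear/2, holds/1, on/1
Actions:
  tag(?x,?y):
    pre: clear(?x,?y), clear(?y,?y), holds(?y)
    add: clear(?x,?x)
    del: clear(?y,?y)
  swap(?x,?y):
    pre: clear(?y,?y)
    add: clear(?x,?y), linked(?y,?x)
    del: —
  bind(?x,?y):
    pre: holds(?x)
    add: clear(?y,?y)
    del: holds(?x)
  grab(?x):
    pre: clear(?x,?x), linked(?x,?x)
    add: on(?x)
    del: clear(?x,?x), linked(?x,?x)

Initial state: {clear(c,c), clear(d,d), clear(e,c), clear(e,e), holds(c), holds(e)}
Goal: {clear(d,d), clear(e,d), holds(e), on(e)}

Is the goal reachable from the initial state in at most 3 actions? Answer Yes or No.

Yes

1. swap(e,d)  →  {clear(c,c), clear(d,d), clear(e,c), clear(e,d), clear(e,e), holds(c), holds(e), linked(d,e)}
2. swap(e,e)  →  {clear(c,c), clear(d,d), clear(e,c), clear(e,d), clear(e,e), holds(c), holds(e), linked(d,e), linked(e,e)}
3. grab(e)  →  {clear(c,c), clear(d,d), clear(e,c), clear(e,d), holds(c), holds(e), linked(d,e), on(e)}
optimal plan length = 3; 3 ≤ 3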